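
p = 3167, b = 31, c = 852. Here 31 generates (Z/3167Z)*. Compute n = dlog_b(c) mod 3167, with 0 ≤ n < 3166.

Baby-step giant-step with m = ceil(sqrt(3166)) = 57.
Baby table (31^j mod 3167 for j=0..56):
  0:1  1:31  2:961  3:1288  4:1924  5:2638  6:2603  7:1518
  8:2720  9:1978  10:1145  11:658  12:1396  13:2105  14:1915  15:2359
  16:288  17:2594  18:1239  19:405  20:3054  21:2831  22:2252  23:138
  24:1111  25:2771  26:392  27:2651  28:3006  29:1343  30:462  31:1654
  32:602  33:2827  34:2128  35:2628  36:2293  37:1409  38:2508  39:1740
  40:101  41:3131  42:2051  43:241  44:1137  45:410  46:42  47:1302
  48:2358  49:257  50:1633  51:3118  52:1648  53:416  54:228  55:734
  56:585
Giant step factor: 31^(-57) ≡ 2199 (mod 3167).
Scan 852·2199^i mod 3167 for i = 0, 1, …:
  i=0: 852   i=1: 1851   i=2: 754   i=3: 1705
  i=4: 2734   i=5: 1100   i=6: 2479   i=7: 914
  i=8: 2008   i=9: 794     …   i=18: 621
  i=19: 602
Match at i=19, j=32: n = 19·57 + 32 = 1115.

1115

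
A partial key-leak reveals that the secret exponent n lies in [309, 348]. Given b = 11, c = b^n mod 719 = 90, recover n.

Compute 11^309 mod 719 = 564, then multiply by 11 repeatedly:
  11^309=564  11^310=452  11^311=658  11^312=48  11^313=528
  11^314=56  11^315=616  11^316=305  11^317=479  11^318=236
  11^319=439  11^320=515  11^321=632  11^322=481  11^323=258
  11^324=681  11^325=301  11^326=435  11^327=471  11^328=148
  11^329=190  11^330=652  11^331=701  11^332=521  11^333=698
  11^334=488  11^335=335  11^336=90
Found 90 at exponent 336.

336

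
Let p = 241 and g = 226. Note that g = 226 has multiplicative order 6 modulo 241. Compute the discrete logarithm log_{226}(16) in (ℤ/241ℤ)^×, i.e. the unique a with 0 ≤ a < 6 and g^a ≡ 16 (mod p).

Successive powers of 226 modulo 241:
  226^0=1  226^1=226  226^2=225  226^3=240  226^4=15  226^5=16
So 226^5 ≡ 16 (mod 241), giving a = 5.

5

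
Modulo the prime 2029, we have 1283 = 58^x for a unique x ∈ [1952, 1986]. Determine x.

1981

Compute 58^1952 mod 2029 = 1296, then multiply by 58 repeatedly:
  58^1952=1296  58^1953=95  58^1954=1452  58^1955=1027  58^1956=725
  58^1957=1470  58^1958=42  58^1959=407  58^1960=1287  58^1961=1602
  58^1962=1611  58^1963=104  58^1964=1974  58^1965=868  58^1966=1648
  58^1967=221  58^1968=644  58^1969=830  58^1970=1473  58^1971=216
  58^1972=354  58^1973=242  58^1974=1862  58^1975=459  58^1976=245
  58^1977=7  58^1978=406  58^1979=1229  58^1980=267  58^1981=1283
Found 1283 at exponent 1981.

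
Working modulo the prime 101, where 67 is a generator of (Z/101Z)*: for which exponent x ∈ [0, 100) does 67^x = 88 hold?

36

Baby-step giant-step with m = ceil(sqrt(100)) = 10.
Baby table (67^j mod 101 for j=0..9):
  0:1  1:67  2:45  3:86  4:5  5:32  6:23  7:26
  8:25  9:59
Giant step factor: 67^(-10) ≡ 65 (mod 101).
Scan 88·65^i mod 101 for i = 0, 1, …:
  i=0: 88   i=1: 64   i=2: 19   i=3: 23
Match at i=3, j=6: x = 3·10 + 6 = 36.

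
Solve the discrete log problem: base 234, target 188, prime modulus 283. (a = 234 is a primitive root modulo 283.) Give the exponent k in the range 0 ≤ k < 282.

Baby-step giant-step with m = ceil(sqrt(282)) = 17.
Baby table (234^j mod 283 for j=0..16):
  0:1  1:234  2:137  3:79  4:91  5:69  6:15  7:114
  8:74  9:53  10:233  11:186  12:225  13:12  14:261  15:229
  16:99
Giant step factor: 234^(-17) ≡ 191 (mod 283).
Scan 188·191^i mod 283 for i = 0, 1, …:
  i=0: 188   i=1: 250   i=2: 206   i=3: 9
  i=4: 21   i=5: 49   i=6: 20   i=7: 141
  i=8: 46   i=9: 13   i=10: 219   i=11: 228
  i=12: 249   i=13: 15
Match at i=13, j=6: k = 13·17 + 6 = 227.

227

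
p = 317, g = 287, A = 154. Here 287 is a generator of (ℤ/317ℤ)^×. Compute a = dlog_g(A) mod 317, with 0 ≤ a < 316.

Baby-step giant-step with m = ceil(sqrt(316)) = 18.
Baby table (287^j mod 317 for j=0..17):
  0:1  1:287  2:266  3:262  4:65  5:269  6:172  7:229
  8:104  9:50  10:85  11:303  12:103  13:80  14:136  15:41
  16:38  17:128
Giant step factor: 287^(-18) ≡ 44 (mod 317).
Scan 154·44^i mod 317 for i = 0, 1, …:
  i=0: 154   i=1: 119   i=2: 164   i=3: 242
  i=4: 187   i=5: 303
Match at i=5, j=11: a = 5·18 + 11 = 101.

101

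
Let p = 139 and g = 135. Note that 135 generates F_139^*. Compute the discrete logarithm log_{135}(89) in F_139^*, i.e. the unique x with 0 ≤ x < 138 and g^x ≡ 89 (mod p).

52

Baby-step giant-step with m = ceil(sqrt(138)) = 12.
Baby table (135^j mod 139 for j=0..11):
  0:1  1:135  2:16  3:75  4:117  5:88  6:65  7:18
  8:67  9:10  10:99  11:21
Giant step factor: 135^(-12) ≡ 91 (mod 139).
Scan 89·91^i mod 139 for i = 0, 1, …:
  i=0: 89   i=1: 37   i=2: 31   i=3: 41
  i=4: 117
Match at i=4, j=4: x = 4·12 + 4 = 52.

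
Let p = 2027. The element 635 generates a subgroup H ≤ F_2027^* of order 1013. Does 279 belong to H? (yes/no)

279 ∈ ⟨635⟩ iff 279^1013 ≡ 1 (mod 2027), since |⟨635⟩| = 1013.
279^1013 mod 2027 = 1.
Since 1 = 1, 279 lies in the subgroup.

yes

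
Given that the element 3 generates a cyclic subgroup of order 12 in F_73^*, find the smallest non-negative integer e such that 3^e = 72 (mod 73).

6

Successive powers of 3 modulo 73:
  3^0=1  3^1=3  3^2=9  3^3=27  3^4=8  3^5=24
  3^6=72
So 3^6 ≡ 72 (mod 73), giving e = 6.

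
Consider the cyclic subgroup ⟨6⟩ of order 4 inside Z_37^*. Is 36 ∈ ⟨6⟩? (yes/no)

36 ∈ ⟨6⟩ iff 36^4 ≡ 1 (mod 37), since |⟨6⟩| = 4.
36^4 mod 37 = 1.
Since 1 = 1, 36 lies in the subgroup.

yes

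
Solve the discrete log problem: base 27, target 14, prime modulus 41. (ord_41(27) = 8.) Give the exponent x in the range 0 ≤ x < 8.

Successive powers of 27 modulo 41:
  27^0=1  27^1=27  27^2=32  27^3=3  27^4=40  27^5=14
So 27^5 ≡ 14 (mod 41), giving x = 5.

5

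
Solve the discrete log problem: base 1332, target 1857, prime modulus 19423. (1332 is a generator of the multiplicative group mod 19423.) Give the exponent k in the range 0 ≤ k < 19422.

Baby-step giant-step with m = ceil(sqrt(19422)) = 140.
Baby table (1332^j mod 19423 for j=0..139):
  0:1  1:1332  2:6731  3:11689  4:11925  5:15509  6:11339  7:11877
  8:9842  9:18442  10:14072  11:709  12:12084  13:13644  14:13303  15:5820
  16:2463  17:17652  18:10634  19:5121  20:3699  21:13049  22:17106  23:2013
  24:942  25:11672  26:8704  27:17620  28:6856  29:3382  30:18111  31:486
  32:6393  33:8202  34:9338  35:7496  36:1250  37:14045  38:3591  39:5154
  40:8809  41:2096  42:14383  43:7078  44:7741  45:16822  46:12185  47:12215
  48:13329  49:1606  50:2662  51:10798  52:9916  53:472  54:7168  55:11083
  56:1076  57:15353  58:17200  59:10683  60:12120  61:3327  62:3120  63:18741
  64:4457  65:12709  66:10955  67:5387  68:8397  69:16579  70:18700  71:8114
  72:8660  73:17281  74:2037  75:13487  76:17832  77:17318  78:12475  79:10035
  80:3596  81:11814  82:3618  83:2272  84:15739  85:6931  86:6167  87:17938
  88:3126  89:7310  90:5997  91:5151  92:4813  93:1326  94:18162  95:10149
  96:60  97:2228  98:15400  99:2112  100:16272  101:17659  102:535  103:13392
  104:7830  105:18832  106:9131  107:3694  108:6389  109:2874  110:1837  111:19009
  112:11819  113:10278  114:16504  115:15915  116:8287  117:6020  118:16364  119:4242
  120:17674  121:1092  122:17242  123:8358  124:3477  125:8690  126:18395  127:9737
  128:14543  129:6545  130:16436  131:3031  132:16731  133:7511  134:1807  135:17895
  136:4119  137:9222  138:8368  139:16797
Giant step factor: 1332^(-140) ≡ 11376 (mod 19423).
Scan 1857·11376^i mod 19423 for i = 0, 1, …:
  i=0: 1857   i=1: 12431   i=2: 15616   i=3: 4858
  i=4: 6173   i=5: 9903   i=6: 3128   i=7: 1192
  i=8: 2938   i=9: 15128     …   i=59: 3600
  i=60: 9916
Match at i=60, j=52: k = 60·140 + 52 = 8452.

8452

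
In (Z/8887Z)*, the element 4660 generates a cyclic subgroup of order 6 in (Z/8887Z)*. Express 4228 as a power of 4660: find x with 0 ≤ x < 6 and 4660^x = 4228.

5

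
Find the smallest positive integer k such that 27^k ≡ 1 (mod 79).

26

The order of 27 must divide p − 1 = 78 = 2 · 3 · 13.
Divisors: 1, 2, 3, 6, 13, 26, 39, 78.
Check each in increasing order: 27^1 ≡ 27;  27^2 ≡ 18;  27^3 ≡ 12;  27^6 ≡ 65;  27^13 ≡ 78;  27^26 ≡ 1.
Smallest exponent giving 1 is 26.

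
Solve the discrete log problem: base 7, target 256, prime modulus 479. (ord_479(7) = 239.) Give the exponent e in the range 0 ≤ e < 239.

Baby-step giant-step with m = ceil(sqrt(239)) = 16.
Baby table (7^j mod 479 for j=0..15):
  0:1  1:7  2:49  3:343  4:6  5:42  6:294  7:142
  8:36  9:252  10:327  11:373  12:216  13:75  14:46  15:322
Giant step factor: 7^(-16) ≡ 231 (mod 479).
Scan 256·231^i mod 479 for i = 0, 1, …:
  i=0: 256   i=1: 219   i=2: 294
Match at i=2, j=6: e = 2·16 + 6 = 38.

38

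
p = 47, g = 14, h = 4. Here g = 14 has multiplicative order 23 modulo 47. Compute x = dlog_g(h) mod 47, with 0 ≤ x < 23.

9

Successive powers of 14 modulo 47:
  14^0=1  14^1=14  14^2=8  14^3=18  14^4=17  14^5=3
  14^6=42  14^7=24  14^8=7  14^9=4
So 14^9 ≡ 4 (mod 47), giving x = 9.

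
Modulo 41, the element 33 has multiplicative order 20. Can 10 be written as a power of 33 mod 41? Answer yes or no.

yes

10 ∈ ⟨33⟩ iff 10^20 ≡ 1 (mod 41), since |⟨33⟩| = 20.
10^20 mod 41 = 1.
Since 1 = 1, 10 lies in the subgroup.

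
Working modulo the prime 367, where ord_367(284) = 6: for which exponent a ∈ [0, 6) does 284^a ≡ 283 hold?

Successive powers of 284 modulo 367:
  284^0=1  284^1=284  284^2=283
So 284^2 ≡ 283 (mod 367), giving a = 2.

2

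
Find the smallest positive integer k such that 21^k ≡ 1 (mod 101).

The order of 21 must divide p − 1 = 100 = 2^2 · 5^2.
Divisors: 1, 2, 4, 5, 10, 20, 25, 50, 100.
Check each in increasing order: 21^1 ≡ 21;  21^2 ≡ 37;  21^4 ≡ 56;  21^5 ≡ 65;  21^10 ≡ 84;  21^20 ≡ 87;  21^25 ≡ 100;  21^50 ≡ 1.
Smallest exponent giving 1 is 50.

50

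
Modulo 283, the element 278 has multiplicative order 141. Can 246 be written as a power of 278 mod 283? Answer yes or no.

246 ∈ ⟨278⟩ iff 246^141 ≡ 1 (mod 283), since |⟨278⟩| = 141.
246^141 mod 283 = 1.
Since 1 = 1, 246 lies in the subgroup.

yes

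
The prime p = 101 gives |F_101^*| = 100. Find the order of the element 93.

100

The order of 93 must divide p − 1 = 100 = 2^2 · 5^2.
Divisors: 1, 2, 4, 5, 10, 20, 25, 50, 100.
Check each in increasing order: 93^1 ≡ 93;  93^2 ≡ 64;  93^4 ≡ 56;  93^5 ≡ 57;  93^10 ≡ 17;  93^20 ≡ 87;  93^25 ≡ 10;  93^50 ≡ 100;  93^100 ≡ 1.
Smallest exponent giving 1 is 100.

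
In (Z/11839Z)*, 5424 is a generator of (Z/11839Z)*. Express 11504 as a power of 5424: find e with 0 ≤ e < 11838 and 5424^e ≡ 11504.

14

Successive powers of 5424 modulo 11839:
  5424^0=1  5424^1=5424  5424^2=11700  5424^3=3760  5424^4=7482  5424^5=10115
  5424^6=1834  5424^7=2856  5424^8=5532  5424^9=5542  5424^10=587  5424^11=11036
  5424^12=1280  5424^13=5066  5424^14=11504
So 5424^14 ≡ 11504 (mod 11839), giving e = 14.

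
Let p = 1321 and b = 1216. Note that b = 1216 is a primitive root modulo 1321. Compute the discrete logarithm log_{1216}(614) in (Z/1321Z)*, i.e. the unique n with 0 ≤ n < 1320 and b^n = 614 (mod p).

750

Baby-step giant-step with m = ceil(sqrt(1320)) = 37.
Baby table (1216^j mod 1321 for j=0..36):
  0:1  1:1216  2:457  3:892  4:131  5:776  6:422  7:604
  8:1309  9:1260  10:1121  11:1185  12:1070  13:1256  14:220  15:678
  16:144  17:732  18:1079  19:311  20:370  21:780  22:2  23:1111
  24:914  25:463  26:262  27:231  28:844  29:1208  30:1297  31:1199
  32:921  33:1049  34:819  35:1191  36:440
Giant step factor: 1216^(-37) ≡ 151 (mod 1321).
Scan 614·151^i mod 1321 for i = 0, 1, …:
  i=0: 614   i=1: 244   i=2: 1177   i=3: 713
  i=4: 662   i=5: 887   i=6: 516   i=7: 1298
  i=8: 490   i=9: 14     …   i=19: 926
  i=20: 1121
Match at i=20, j=10: n = 20·37 + 10 = 750.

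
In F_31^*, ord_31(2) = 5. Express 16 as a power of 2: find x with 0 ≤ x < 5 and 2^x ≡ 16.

4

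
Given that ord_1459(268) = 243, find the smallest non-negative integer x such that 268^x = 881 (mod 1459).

Baby-step giant-step with m = ceil(sqrt(243)) = 16.
Baby table (268^j mod 1459 for j=0..15):
  0:1  1:268  2:333  3:245  4:5  5:1340  6:206  7:1225
  8:25  9:864  10:1030  11:289  12:125  13:1402  14:773  15:1445
Giant step factor: 268^(-16) ≡ 726 (mod 1459).
Scan 881·726^i mod 1459 for i = 0, 1, …:
  i=0: 881   i=1: 564   i=2: 944   i=3: 1073
  i=4: 1351   i=5: 378   i=6: 136   i=7: 983
  i=8: 207   i=9: 5
Match at i=9, j=4: x = 9·16 + 4 = 148.

148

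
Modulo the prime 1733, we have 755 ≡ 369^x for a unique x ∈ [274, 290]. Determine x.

Compute 369^274 mod 1733 = 1108, then multiply by 369 repeatedly:
  369^274=1108  369^275=1597  369^276=73  369^277=942  369^278=998
  369^279=866  369^280=682  369^281=373  369^282=730  369^283=755
Found 755 at exponent 283.

283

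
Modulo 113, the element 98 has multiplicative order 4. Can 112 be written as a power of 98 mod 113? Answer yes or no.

112 ∈ ⟨98⟩ iff 112^4 ≡ 1 (mod 113), since |⟨98⟩| = 4.
112^4 mod 113 = 1.
Since 1 = 1, 112 lies in the subgroup.

yes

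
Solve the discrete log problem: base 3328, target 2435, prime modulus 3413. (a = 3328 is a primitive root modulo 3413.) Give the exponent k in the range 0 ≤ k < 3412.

3025

Baby-step giant-step with m = ceil(sqrt(3412)) = 59.
Baby table (3328^j mod 3413 for j=0..58):
  0:1  1:3328  2:399  3:215  4:2203  5:460  6:1856  7:2651
  8:3336  9:3132  10:3407  11:510  12:1019  13:2123  14:434  15:653
  16:2516  17:1159  18:462  19:1686  20:36  21:353  22:712  23:914
  24:809  25:2908  26:1969  27:3285  28:641  29:123  30:3197  31:1295
  32:2554  33:1342  34:1972  35:3030  36:1838  37:768  38:2980  39:2675
  40:1296  41:2469  42:1741  43:2187  44:1820  45:2298  46:2624  47:2218
  48:2598  49:1015  50:2463  51:2251  52:3206  53:530  54:2732  55:3277
  56:1321  57:344  58:1477
Giant step factor: 3328^(-59) ≡ 1943 (mod 3413).
Scan 2435·1943^i mod 3413 for i = 0, 1, …:
  i=0: 2435   i=1: 787   i=2: 117   i=3: 2073
  i=4: 499   i=5: 265   i=6: 2945   i=7: 1947
  i=8: 1417   i=9: 2353     …   i=50: 1930
  i=51: 2516
Match at i=51, j=16: k = 51·59 + 16 = 3025.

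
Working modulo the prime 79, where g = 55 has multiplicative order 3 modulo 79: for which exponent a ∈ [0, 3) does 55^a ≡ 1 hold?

0

Successive powers of 55 modulo 79:
  55^0=1
So 55^0 ≡ 1 (mod 79), giving a = 0.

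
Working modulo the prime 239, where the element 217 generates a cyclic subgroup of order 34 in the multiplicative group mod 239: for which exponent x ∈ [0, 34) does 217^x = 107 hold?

3

Successive powers of 217 modulo 239:
  217^0=1  217^1=217  217^2=6  217^3=107
So 217^3 ≡ 107 (mod 239), giving x = 3.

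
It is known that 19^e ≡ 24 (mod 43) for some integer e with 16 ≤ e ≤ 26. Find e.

22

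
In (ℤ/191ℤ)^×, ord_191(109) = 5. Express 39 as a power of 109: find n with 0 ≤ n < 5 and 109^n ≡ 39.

2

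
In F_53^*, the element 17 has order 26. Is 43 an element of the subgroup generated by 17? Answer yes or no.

yes

43 ∈ ⟨17⟩ iff 43^26 ≡ 1 (mod 53), since |⟨17⟩| = 26.
43^26 mod 53 = 1.
Since 1 = 1, 43 lies in the subgroup.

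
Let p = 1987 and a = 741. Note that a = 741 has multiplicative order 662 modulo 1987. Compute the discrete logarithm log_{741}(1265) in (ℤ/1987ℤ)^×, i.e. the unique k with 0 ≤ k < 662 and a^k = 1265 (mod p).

Baby-step giant-step with m = ceil(sqrt(662)) = 26.
Baby table (741^j mod 1987 for j=0..25):
  0:1  1:741  2:669  3:966  4:486  5:479  6:1253  7:544
  8:1730  9:315  10:936  11:113  12:279  13:91  14:1860  15:1269
  16:478  17:512  18:1862  19:764  20:1816  21:457  22:847  23:1722
  24:348  25:1545
Giant step factor: 741^(-26) ≡ 1265 (mod 1987).
Scan 1265·1265^i mod 1987 for i = 0, 1, …:
  i=0: 1265   i=1: 690   i=2: 557   i=3: 1207
  i=4: 839   i=5: 277   i=6: 693   i=7: 378
  i=8: 1290   i=9: 523     …   i=23: 1505
  i=24: 279
Match at i=24, j=12: k = 24·26 + 12 = 636.

636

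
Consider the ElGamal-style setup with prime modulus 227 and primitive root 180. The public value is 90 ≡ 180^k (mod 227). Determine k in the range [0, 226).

100

Baby-step giant-step with m = ceil(sqrt(226)) = 16.
Baby table (180^j mod 227 for j=0..15):
  0:1  1:180  2:166  3:143  4:89  5:130  6:19  7:15
  8:203  9:220  10:102  11:200  12:134  13:58  14:225  15:94
Giant step factor: 180^(-16) ≡ 147 (mod 227).
Scan 90·147^i mod 227 for i = 0, 1, …:
  i=0: 90   i=1: 64   i=2: 101   i=3: 92
  i=4: 131   i=5: 189   i=6: 89
Match at i=6, j=4: k = 6·16 + 4 = 100.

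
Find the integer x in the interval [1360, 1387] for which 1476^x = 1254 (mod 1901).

Compute 1476^1360 mod 1901 = 1156, then multiply by 1476 repeatedly:
  1476^1360=1156  1476^1361=1059  1476^1362=462  1476^1363=1354  1476^1364=553
  1476^1365=699  1476^1366=1382  1476^1367=59  1476^1368=1539  1476^1369=1770
  1476^1370=546  1476^1371=1773  1476^1372=1172  1476^1373=1863  1476^1374=942
  1476^1375=761  1476^1376=1646  1476^1377=18  1476^1378=1855  1476^1379=540
  1476^1380=521  1476^1381=992  1476^1382=422  1476^1383=1245  1476^1384=1254
Found 1254 at exponent 1384.

1384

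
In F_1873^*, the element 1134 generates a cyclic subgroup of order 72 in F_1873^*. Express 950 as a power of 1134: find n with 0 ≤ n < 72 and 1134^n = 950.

Baby-step giant-step with m = ceil(sqrt(72)) = 9.
Baby table (1134^j mod 1873 for j=0..8):
  0:1  1:1134  2:1078  3:1256  4:824  5:1662  6:470  7:1048
  8:950
Giant step factor: 1134^(-9) ≡ 219 (mod 1873).
Scan 950·219^i mod 1873 for i = 0, 1, …:
  i=0: 950
Match at i=0, j=8: n = 0·9 + 8 = 8.

8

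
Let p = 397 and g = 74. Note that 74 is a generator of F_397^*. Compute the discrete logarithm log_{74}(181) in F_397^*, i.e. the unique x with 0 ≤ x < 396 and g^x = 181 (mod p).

Baby-step giant-step with m = ceil(sqrt(396)) = 20.
Baby table (74^j mod 397 for j=0..19):
  0:1  1:74  2:315  3:284  4:372  5:135  6:65  7:46
  8:228  9:198  10:360  11:41  12:255  13:211  14:131  15:166
  16:374  17:283  18:298  19:217
Giant step factor: 74^(-20) ≡ 29 (mod 397).
Scan 181·29^i mod 397 for i = 0, 1, …:
  i=0: 181   i=1: 88   i=2: 170   i=3: 166
Match at i=3, j=15: x = 3·20 + 15 = 75.

75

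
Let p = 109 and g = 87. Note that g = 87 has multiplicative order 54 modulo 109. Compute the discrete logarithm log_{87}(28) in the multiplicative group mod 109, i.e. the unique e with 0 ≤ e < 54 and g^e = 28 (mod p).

47

Baby-step giant-step with m = ceil(sqrt(54)) = 8.
Baby table (87^j mod 109 for j=0..7):
  0:1  1:87  2:48  3:34  4:15  5:106  6:66  7:74
Giant step factor: 87^(-8) ≡ 78 (mod 109).
Scan 28·78^i mod 109 for i = 0, 1, …:
  i=0: 28   i=1: 4   i=2: 94   i=3: 29
  i=4: 82   i=5: 74
Match at i=5, j=7: e = 5·8 + 7 = 47.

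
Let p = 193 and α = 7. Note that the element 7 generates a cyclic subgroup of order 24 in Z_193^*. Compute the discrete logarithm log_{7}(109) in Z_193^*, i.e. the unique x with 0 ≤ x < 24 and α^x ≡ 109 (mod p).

Successive powers of 7 modulo 193:
  7^0=1  7^1=7  7^2=49  7^3=150  7^4=85  7^5=16
  7^6=112  7^7=12  7^8=84  7^9=9  7^10=63  7^11=55
  7^12=192  7^13=186  7^14=144  7^15=43  7^16=108  7^17=177
  7^18=81  7^19=181  7^20=109
So 7^20 ≡ 109 (mod 193), giving x = 20.

20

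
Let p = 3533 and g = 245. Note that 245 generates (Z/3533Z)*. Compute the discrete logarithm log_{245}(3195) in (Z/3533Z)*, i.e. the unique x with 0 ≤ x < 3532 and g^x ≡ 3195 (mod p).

Baby-step giant-step with m = ceil(sqrt(3532)) = 60.
Baby table (245^j mod 3533 for j=0..59):
  0:1  1:245  2:3497  3:1779  4:1296  5:3083  6:2806  7:2068
  8:1441  9:3278  10:1119  11:2114  12:2112  13:1622  14:1694  15:1669
  16:2610  17:3510  18:1431  19:828  20:1479  21:1989  22:3284  23:2589
  24:1898  25:2187  26:2332  27:2527  28:840  29:886  30:1557  31:3434
  32:476  33:31  34:529  35:2417  36:2154  37:1313  38:182  39:2194
  40:514  41:2275  42:2694  43:2892  44:1940  45:1878  46:820  47:3052
  48:2277  49:3184  50:2820  51:1965  52:937  53:3453  54:1598  55:2880
  56:2533  57:2310  58:670  59:1632
Giant step factor: 245^(-60) ≡ 2683 (mod 3533).
Scan 3195·2683^i mod 3533 for i = 0, 1, …:
  i=0: 3195   i=1: 1127   i=2: 3026   i=3: 3457
  i=4: 1006   i=5: 3419   i=6: 1509   i=7: 3362
  i=8: 497   i=9: 1510     …   i=32: 582
  i=33: 3453
Match at i=33, j=53: x = 33·60 + 53 = 2033.

2033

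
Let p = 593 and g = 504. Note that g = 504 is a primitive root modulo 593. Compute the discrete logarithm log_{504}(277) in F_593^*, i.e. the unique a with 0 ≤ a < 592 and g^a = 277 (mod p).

416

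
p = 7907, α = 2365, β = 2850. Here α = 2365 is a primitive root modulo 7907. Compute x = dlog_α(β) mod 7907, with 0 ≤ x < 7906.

7375

Baby-step giant-step with m = ceil(sqrt(7906)) = 89.
Baby table (2365^j mod 7907 for j=0..88):
  0:1  1:2365  2:2976  3:1010  4:736  5:1100  6:97  7:102
  8:4020  9:3086  10:229  11:3909  12:1502  13:1987  14:2497  15:6783
  16:6399  17:7544  18:3368  19:2971  20:4999  21:1670  22:3957  23:4324
  24:2509  25:3535  26:2576  27:3850  28:4293  29:357  30:6163  31:2894
  32:4755  33:1821  34:5257  35:3001  36:4786  37:3973  38:2629  39:2683
  40:3881  41:6445  42:5636  43:5845  44:1989  45:7227  46:4828  47:512
  48:1109  49:5568  50:3165  51:5203  52:1803  53:2222  54:4782  55:2420
  56:6539  57:6550  58:937  59:2045  60:5248  61:5437  62:1723  63:2790
  64:3912  65:690  66:3008  67:5527  68:1084  69:1792  70:7835  71:3674
  72:7124  73:6350  74:2357  75:7777  76:923  77:563  78:3119  79:7111
  80:7233  81:3204  82:2554  83:7169  84:2077  85:1858  86:5785  87:2415
  88:2621
Giant step factor: 2365^(-89) ≡ 4075 (mod 7907).
Scan 2850·4075^i mod 7907 for i = 0, 1, …:
  i=0: 2850   i=1: 6274   i=2: 3219   i=3: 7619
  i=4: 4543   i=5: 2438   i=6: 3658   i=7: 1655
  i=8: 7361   i=9: 4824     …   i=81: 6968
  i=82: 563
Match at i=82, j=77: x = 82·89 + 77 = 7375.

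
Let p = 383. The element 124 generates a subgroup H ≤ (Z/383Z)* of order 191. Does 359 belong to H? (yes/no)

no

359 ∈ ⟨124⟩ iff 359^191 ≡ 1 (mod 383), since |⟨124⟩| = 191.
359^191 mod 383 = 382.
Since 382 ≠ 1, 359 does not lie in the subgroup.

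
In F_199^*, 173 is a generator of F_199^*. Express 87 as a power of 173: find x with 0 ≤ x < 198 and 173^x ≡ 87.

163

Baby-step giant-step with m = ceil(sqrt(198)) = 15.
Baby table (173^j mod 199 for j=0..14):
  0:1  1:173  2:79  3:135  4:72  5:118  6:116  7:168
  8:10  9:138  10:193  11:156  12:123  13:185  14:165
Giant step factor: 173^(-15) ≡ 147 (mod 199).
Scan 87·147^i mod 199 for i = 0, 1, …:
  i=0: 87   i=1: 53   i=2: 30   i=3: 32
  i=4: 127   i=5: 162   i=6: 133   i=7: 49
  i=8: 39   i=9: 161   i=10: 185
Match at i=10, j=13: x = 10·15 + 13 = 163.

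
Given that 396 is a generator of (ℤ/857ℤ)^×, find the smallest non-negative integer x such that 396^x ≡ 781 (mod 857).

Baby-step giant-step with m = ceil(sqrt(856)) = 30.
Baby table (396^j mod 857 for j=0..29):
  0:1  1:396  2:842  3:59  4:225  5:829  6:53  7:420
  8:62  9:556  10:784  11:230  12:238  13:835  14:715  15:330
  16:416  17:192  18:616  19:548  20:187  21:350  22:623  23:749
  24:82  25:763  26:484  27:553  28:453  29:275
Giant step factor: 396^(-30) ≡ 281 (mod 857).
Scan 781·281^i mod 857 for i = 0, 1, …:
  i=0: 781   i=1: 69   i=2: 535   i=3: 360
  i=4: 34   i=5: 127   i=6: 550   i=7: 290
  i=8: 75   i=9: 507     …   i=22: 492
  i=23: 275
Match at i=23, j=29: x = 23·30 + 29 = 719.

719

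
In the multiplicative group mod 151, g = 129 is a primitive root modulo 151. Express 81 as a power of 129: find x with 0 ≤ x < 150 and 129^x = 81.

66

Baby-step giant-step with m = ceil(sqrt(150)) = 13.
Baby table (129^j mod 151 for j=0..12):
  0:1  1:129  2:31  3:73  4:55  5:149  6:44  7:89
  8:5  9:41  10:4  11:63  12:124
Giant step factor: 129^(-13) ≡ 15 (mod 151).
Scan 81·15^i mod 151 for i = 0, 1, …:
  i=0: 81   i=1: 7   i=2: 105   i=3: 65
  i=4: 69   i=5: 129
Match at i=5, j=1: x = 5·13 + 1 = 66.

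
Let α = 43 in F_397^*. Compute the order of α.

The order of 43 must divide p − 1 = 396 = 2^2 · 3^2 · 11.
Divisors: 1, 2, 3, 4, 6, 9, 11, 12, 18, 22, 33, 36, 44, 66, 99, 132, 198, 396.
Check each in increasing order: 43^1 ≡ 43;  43^2 ≡ 261;  43^3 ≡ 107;  43^4 ≡ 234;  43^6 ≡ 333;  43^9 ≡ 298;  43^11 ≡ 363;  43^12 ≡ 126;  43^18 ≡ 273;  43^22 ≡ 362;  43^33 ≡ 396;  43^36 ≡ 290;  43^44 ≡ 34;  43^66 ≡ 1.
Smallest exponent giving 1 is 66.

66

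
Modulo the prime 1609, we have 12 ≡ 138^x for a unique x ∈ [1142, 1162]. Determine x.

1142

Compute 138^1142 mod 1609 = 12, then multiply by 138 repeatedly:
  138^1142=12
Found 12 at exponent 1142.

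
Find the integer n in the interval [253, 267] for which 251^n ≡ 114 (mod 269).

Compute 251^253 mod 269 = 114, then multiply by 251 repeatedly:
  251^253=114
Found 114 at exponent 253.

253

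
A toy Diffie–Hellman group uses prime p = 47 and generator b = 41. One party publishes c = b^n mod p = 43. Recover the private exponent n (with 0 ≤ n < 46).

Successive powers of 41 modulo 47:
  41^0=1  41^1=41  41^2=36  41^3=19  41^4=27  41^5=26
  41^6=32  41^7=43
So 41^7 ≡ 43 (mod 47), giving n = 7.

7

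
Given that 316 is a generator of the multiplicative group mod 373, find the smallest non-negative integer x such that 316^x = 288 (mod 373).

331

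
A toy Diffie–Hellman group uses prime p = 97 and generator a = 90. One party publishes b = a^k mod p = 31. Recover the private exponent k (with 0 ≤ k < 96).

Baby-step giant-step with m = ceil(sqrt(96)) = 10.
Baby table (90^j mod 97 for j=0..9):
  0:1  1:90  2:49  3:45  4:73  5:71  6:85  7:84
  8:91  9:42
Giant step factor: 90^(-10) ≡ 32 (mod 97).
Scan 31·32^i mod 97 for i = 0, 1, …:
  i=0: 31   i=1: 22   i=2: 25   i=3: 24
  i=4: 89   i=5: 35   i=6: 53   i=7: 47
  i=8: 49
Match at i=8, j=2: k = 8·10 + 2 = 82.

82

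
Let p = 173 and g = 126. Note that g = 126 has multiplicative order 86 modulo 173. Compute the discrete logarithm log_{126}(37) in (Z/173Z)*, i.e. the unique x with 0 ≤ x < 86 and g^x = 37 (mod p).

63

Baby-step giant-step with m = ceil(sqrt(86)) = 10.
Baby table (126^j mod 173 for j=0..9):
  0:1  1:126  2:133  3:150  4:43  5:55  6:10  7:49
  8:119  9:116
Giant step factor: 126^(-10) ≡ 138 (mod 173).
Scan 37·138^i mod 173 for i = 0, 1, …:
  i=0: 37   i=1: 89   i=2: 172   i=3: 35
  i=4: 159   i=5: 144   i=6: 150
Match at i=6, j=3: x = 6·10 + 3 = 63.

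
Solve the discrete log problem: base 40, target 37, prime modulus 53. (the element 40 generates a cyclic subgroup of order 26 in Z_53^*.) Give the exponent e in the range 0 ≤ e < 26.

11

Successive powers of 40 modulo 53:
  40^0=1  40^1=40  40^2=10  40^3=29  40^4=47  40^5=25
  40^6=46  40^7=38  40^8=36  40^9=9  40^10=42  40^11=37
So 40^11 ≡ 37 (mod 53), giving e = 11.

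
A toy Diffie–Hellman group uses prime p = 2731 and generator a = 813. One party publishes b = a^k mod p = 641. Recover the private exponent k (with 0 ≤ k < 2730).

Baby-step giant-step with m = ceil(sqrt(2730)) = 53.
Baby table (813^j mod 2731 for j=0..52):
  0:1  1:813  2:67  3:2582  4:1758  5:941  6:353  7:234
  8:1803  9:2023  10:637  11:1722  12:1714  13:672  14:136  15:1328
  16:919  17:1584  18:1491  19:2350  20:1581  21:1783  22:2149  23:2028
  24:1971  25:2057  26:969  27:1269  28:2110  29:362  30:2089  31:2406
  32:682  33:73  34:1998  35:2160  36:47  37:2708  38:418  39:1190
  40:696  41:531  42:205  43:74  44:80  45:2227  46:2629  47:1735
  48:1359  49:1543  50:930  51:2334  52:2228
Giant step factor: 813^(-53) ≡ 2151 (mod 2731).
Scan 641·2151^i mod 2731 for i = 0, 1, …:
  i=0: 641   i=1: 2367   i=2: 833   i=3: 247
  i=4: 1483   i=5: 125   i=6: 1237   i=7: 793
  i=8: 1599   i=9: 1120   i=10: 378   i=11: 1971
Match at i=11, j=24: k = 11·53 + 24 = 607.

607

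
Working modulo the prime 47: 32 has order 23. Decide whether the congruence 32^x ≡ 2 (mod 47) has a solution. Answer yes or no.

yes

2 ∈ ⟨32⟩ iff 2^23 ≡ 1 (mod 47), since |⟨32⟩| = 23.
2^23 mod 47 = 1.
Since 1 = 1, 2 lies in the subgroup.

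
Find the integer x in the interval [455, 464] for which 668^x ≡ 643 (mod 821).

457

Compute 668^455 mod 821 = 374, then multiply by 668 repeatedly:
  668^455=374  668^456=248  668^457=643
Found 643 at exponent 457.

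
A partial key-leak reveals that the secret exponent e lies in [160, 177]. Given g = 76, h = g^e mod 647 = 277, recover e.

Compute 76^160 mod 647 = 159, then multiply by 76 repeatedly:
  76^160=159  76^161=438  76^162=291  76^163=118  76^164=557
  76^165=277
Found 277 at exponent 165.

165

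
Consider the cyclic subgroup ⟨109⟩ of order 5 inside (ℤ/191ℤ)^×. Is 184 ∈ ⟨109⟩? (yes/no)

⟨109⟩ has order 5; its elements mod 191 are {1, 39, 49, 109, 184}.
184 is in this set.

yes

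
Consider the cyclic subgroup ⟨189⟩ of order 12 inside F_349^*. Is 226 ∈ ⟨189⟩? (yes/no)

⟨189⟩ has order 12; its elements mod 349 are {1, 24, 122, 123, 136, 160, 189, 213, 226, 227, 325, 348}.
226 is in this set.

yes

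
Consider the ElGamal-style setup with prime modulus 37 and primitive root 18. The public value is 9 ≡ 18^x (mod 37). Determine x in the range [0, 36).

20

Successive powers of 18 modulo 37:
  18^0=1  18^1=18  18^2=28  18^3=23  18^4=7  18^5=15
  18^6=11  18^7=13  18^8=12  18^9=31  18^10=3  18^11=17
  18^12=10  18^13=32  18^14=21  18^15=8  18^16=33  18^17=2
  18^18=36  18^19=19  18^20=9
So 18^20 ≡ 9 (mod 37), giving x = 20.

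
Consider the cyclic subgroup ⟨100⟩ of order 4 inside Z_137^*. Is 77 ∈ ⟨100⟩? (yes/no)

no

⟨100⟩ has order 4; its elements mod 137 are {1, 37, 100, 136}.
77 is not in this set.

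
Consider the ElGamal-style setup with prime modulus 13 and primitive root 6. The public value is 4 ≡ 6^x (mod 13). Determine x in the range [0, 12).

10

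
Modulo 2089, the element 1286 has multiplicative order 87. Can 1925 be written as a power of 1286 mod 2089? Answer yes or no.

1925 ∈ ⟨1286⟩ iff 1925^87 ≡ 1 (mod 2089), since |⟨1286⟩| = 87.
1925^87 mod 2089 = 1.
Since 1 = 1, 1925 lies in the subgroup.

yes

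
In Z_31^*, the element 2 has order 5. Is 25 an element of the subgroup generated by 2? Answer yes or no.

no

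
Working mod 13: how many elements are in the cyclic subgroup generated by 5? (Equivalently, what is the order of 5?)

4

The order of 5 must divide p − 1 = 12 = 2^2 · 3.
Divisors: 1, 2, 3, 4, 6, 12.
Check each in increasing order: 5^1 ≡ 5;  5^2 ≡ 12;  5^3 ≡ 8;  5^4 ≡ 1.
Smallest exponent giving 1 is 4.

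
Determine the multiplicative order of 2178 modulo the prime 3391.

1695

The order of 2178 must divide p − 1 = 3390 = 2 · 3 · 5 · 113.
Divisors: 1, 2, 3, 5, 6, 10, 15, 30, 113, 226, 339, 565, 678, 1130, 1695, 3390.
Check each in increasing order: 2178^1 ≡ 2178;  2178^2 ≡ 3066;  2178^3 ≡ 869;  2178^5 ≡ 2419;  2178^6 ≡ 2359;  2178^10 ≡ 2086;  2178^15 ≡ 226;  2178^30 ≡ 211;  2178^113 ≡ 2138;  2178^226 ≡ 3367;  2178^339 ≡ 2944;  2178^565 ≡ 555;  2178^678 ≡ 3131;  2178^1130 ≡ 2835;  2178^1695 ≡ 1.
Smallest exponent giving 1 is 1695.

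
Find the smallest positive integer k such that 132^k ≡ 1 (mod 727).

The order of 132 must divide p − 1 = 726 = 2 · 3 · 11^2.
Divisors: 1, 2, 3, 6, 11, 22, 33, 66, 121, 242, 363, 726.
Check each in increasing order: 132^1 ≡ 132;  132^2 ≡ 703;  132^3 ≡ 467;  132^6 ≡ 716;  132^11 ≡ 425;  132^22 ≡ 329;  132^33 ≡ 241;  132^66 ≡ 648;  132^121 ≡ 1.
Smallest exponent giving 1 is 121.

121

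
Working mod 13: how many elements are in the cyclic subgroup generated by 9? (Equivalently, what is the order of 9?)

3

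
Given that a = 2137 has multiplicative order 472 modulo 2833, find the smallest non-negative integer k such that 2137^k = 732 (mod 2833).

164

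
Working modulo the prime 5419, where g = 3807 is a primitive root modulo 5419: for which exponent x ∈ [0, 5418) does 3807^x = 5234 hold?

Baby-step giant-step with m = ceil(sqrt(5418)) = 74.
Baby table (3807^j mod 5419 for j=0..73):
  0:1  1:3807  2:2843  3:1558  4:2920  5:2071  6:5071  7:2819
  8:2313  9:5135  10:2612  11:19  12:1886  13:5246  14:2507  15:1290
  16:1416  17:4226  18:4790  19:595  20:23  21:857  22:361  23:3320
  24:2132  25:4281  26:2834  27:5228  28:4428  29:4306  30:467  31:437
  32:26  33:1440  34:3471  35:2575  36:54  37:5075  38:1790  39:2847
  40:529  41:3454  42:2884  43:494  44:265  45:921  46:154  47:1026
  48:4302  49:1496  50:5322  51:4632  52:598  53:606  54:3967  55:5035
  56:1242  57:2926  58:3237  59:453  60:1329  61:3576  62:1304  63:524
  64:676  65:4926  66:3542  67:1922  68:1404  69:1894  70:3188  71:3575
  72:2916  73:3100
Giant step factor: 3807^(-74) ≡ 4651 (mod 5419).
Scan 5234·4651^i mod 5419 for i = 0, 1, …:
  i=0: 5234   i=1: 1186   i=2: 4963   i=3: 3392
  i=4: 1483   i=5: 4465   i=6: 1107   i=7: 607
  i=8: 5277   i=9: 676
Match at i=9, j=64: x = 9·74 + 64 = 730.

730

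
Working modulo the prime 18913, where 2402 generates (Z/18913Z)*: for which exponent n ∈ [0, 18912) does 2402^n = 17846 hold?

1162

Baby-step giant-step with m = ceil(sqrt(18912)) = 138.
Baby table (2402^j mod 18913 for j=0..137):
  0:1  1:2402  2:1139  3:12406  4:11237  5:2423  6:13755  7:17412
  8:6981  9:11444  10:7899  11:3659  12:13286  13:6741  14:2354  15:18234
  16:14473  17:2052  18:11524  19:10929  20:214  21:3377  22:16790  23:7064
  24:2767  25:7871  26:12055  27:307  28:18720  29:9239  30:7129  31:7593
  32:6254  33:5186  34:12018  35:5998  36:14403  37:4129  38:7446  39:12507
  40:7970  41:3984  42:18503  43:17569  44:5835  45:1137  46:7602  47:8959
  48:15437  49:10194  50:12566  51:17297  52:14446  53:12850  54:18597  55:16401
  56:18336  57:13608  58:4752  59:9765  60:3410  61:1491  62:6825  63:14992
  64:432  65:16362  66:310  67:7013  68:12656  69:6521  70:3478  71:13523
  72:8625  73:7515  74:8028  75:10909  76:8913  77:18423  78:14539  79:9280
  80:11046  81:16466  82:4249  83:11991  84:16796  85:2563  86:9601  87:6655
  88:3825  89:14845  90:6685  91:233  92:11189  93:605  94:15822  95:8227
  96:16082  97:8618  98:9614  99:55  100:18632  101:5906  102:1462  103:12819
  104:874  105:5  106:12010  107:5695  108:5291  109:18359  110:12115  111:12036
  112:11408  113:15992  114:481  115:1669  116:18295  117:9691  118:14792  119:11770
  120:15518  121:15626  122:10260  123:881  124:16819  125:1070  126:16885  127:8298
  128:16407  129:13835  130:1529  131:3536  132:1535  133:17948  134:8369  135:16732
  136:139  137:12357
Giant step factor: 2402^(-138) ≡ 345 (mod 18913).
Scan 17846·345^i mod 18913 for i = 0, 1, …:
  i=0: 17846   i=1: 10145   i=2: 1120   i=3: 8140
  i=4: 9176   i=5: 7249   i=6: 4389   i=7: 1165
  i=8: 4752
Match at i=8, j=58: n = 8·138 + 58 = 1162.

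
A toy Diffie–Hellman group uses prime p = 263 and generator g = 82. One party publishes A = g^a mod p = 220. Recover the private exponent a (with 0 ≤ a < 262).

233

Baby-step giant-step with m = ceil(sqrt(262)) = 17.
Baby table (82^j mod 263 for j=0..16):
  0:1  1:82  2:149  3:120  4:109  5:259  6:198  7:193
  8:46  9:90  10:16  11:260  12:17  13:79  14:166  15:199
  16:12
Giant step factor: 82^(-17) ≡ 58 (mod 263).
Scan 220·58^i mod 263 for i = 0, 1, …:
  i=0: 220   i=1: 136   i=2: 261   i=3: 147
  i=4: 110   i=5: 68   i=6: 262   i=7: 205
  i=8: 55   i=9: 34   i=10: 131   i=11: 234
  i=12: 159   i=13: 17
Match at i=13, j=12: a = 13·17 + 12 = 233.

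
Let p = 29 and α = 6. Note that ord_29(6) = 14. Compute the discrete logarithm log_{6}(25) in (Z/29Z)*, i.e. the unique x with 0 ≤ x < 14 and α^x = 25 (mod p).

Successive powers of 6 modulo 29:
  6^0=1  6^1=6  6^2=7  6^3=13  6^4=20  6^5=4
  6^6=24  6^7=28  6^8=23  6^9=22  6^10=16  6^11=9
  6^12=25
So 6^12 ≡ 25 (mod 29), giving x = 12.

12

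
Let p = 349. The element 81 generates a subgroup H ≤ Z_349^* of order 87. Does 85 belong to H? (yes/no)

yes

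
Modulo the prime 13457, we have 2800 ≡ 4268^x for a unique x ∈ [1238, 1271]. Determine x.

Compute 4268^1238 mod 13457 = 11479, then multiply by 4268 repeatedly:
  4268^1238=11479  4268^1239=8892  4268^1240=2316  4268^1241=7250  4268^1242=5357
  4268^1243=233  4268^1244=12083  4268^1245=3020  4268^1246=11011  4268^1247=3104
  4268^1248=6184  4268^1249=4135  4268^1250=6053  4268^1251=10221  4268^1252=9091
  4268^1253=3857  4268^1254=3765  4268^1255=1362  4268^1256=13049  4268^1257=8066
  4268^1258=2682  4268^1259=8326  4268^1260=8888  4268^1261=12158  4268^1262=152
  4268^1263=2800
Found 2800 at exponent 1263.

1263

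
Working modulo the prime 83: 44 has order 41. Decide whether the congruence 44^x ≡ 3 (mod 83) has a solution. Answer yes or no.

3 ∈ ⟨44⟩ iff 3^41 ≡ 1 (mod 83), since |⟨44⟩| = 41.
3^41 mod 83 = 1.
Since 1 = 1, 3 lies in the subgroup.

yes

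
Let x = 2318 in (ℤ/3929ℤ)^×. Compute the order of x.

3928

The order of 2318 must divide p − 1 = 3928 = 2^3 · 491.
Divisors: 1, 2, 4, 8, 491, 982, 1964, 3928.
Check each in increasing order: 2318^1 ≡ 2318;  2318^2 ≡ 2181;  2318^4 ≡ 2671;  2318^8 ≡ 3106;  2318^491 ≡ 1643;  2318^982 ≡ 226;  2318^1964 ≡ 3928;  2318^3928 ≡ 1.
Smallest exponent giving 1 is 3928.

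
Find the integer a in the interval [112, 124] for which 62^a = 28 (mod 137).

Compute 62^112 mod 137 = 34, then multiply by 62 repeatedly:
  62^112=34  62^113=53  62^114=135  62^115=13  62^116=121
  62^117=104  62^118=9  62^119=10  62^120=72  62^121=80
  62^122=28
Found 28 at exponent 122.

122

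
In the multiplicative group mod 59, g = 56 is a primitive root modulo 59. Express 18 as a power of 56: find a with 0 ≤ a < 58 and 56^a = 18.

49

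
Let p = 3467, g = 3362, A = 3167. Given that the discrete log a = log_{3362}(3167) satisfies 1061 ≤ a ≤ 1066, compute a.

Compute 3362^1061 mod 3467 = 2186, then multiply by 3362 repeatedly:
  3362^1061=2186  3362^1062=2759  3362^1063=1533  3362^1064=1984  3362^1065=3167
Found 3167 at exponent 1065.

1065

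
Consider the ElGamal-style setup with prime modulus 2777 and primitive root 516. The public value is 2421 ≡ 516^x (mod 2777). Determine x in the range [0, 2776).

2096

Baby-step giant-step with m = ceil(sqrt(2776)) = 53.
Baby table (516^j mod 2777 for j=0..52):
  0:1  1:516  2:2441  3:1575  4:1816  5:1207  6:764  7:2667
  8:1557  9:859  10:1701  11:184  12:526  13:2047  14:992  15:904
  16:2705  17:1726  18:1976  19:457  20:2544  21:1960  22:532  23:2366
  24:1753  25:2023  26:2493  27:637  28:1006  29:2574  30:778  31:1560
  32:2407  33:693  34:2132  35:420  36:114  37:507  38:574  39:1822
  40:1526  41:1525  42:1009  43:1345  44:2547  45:731  46:2301  47:1537
  48:1647  49:90  50:2008  51:307  52:123
Giant step factor: 516^(-53) ≡ 1199 (mod 2777).
Scan 2421·1199^i mod 2777 for i = 0, 1, …:
  i=0: 2421   i=1: 814   i=2: 1259   i=3: 1630
  i=4: 2139   i=5: 1490   i=6: 899   i=7: 425
  i=8: 1384   i=9: 1547     …   i=38: 1276
  i=39: 2574
Match at i=39, j=29: x = 39·53 + 29 = 2096.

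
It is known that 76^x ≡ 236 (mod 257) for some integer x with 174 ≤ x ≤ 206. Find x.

Compute 76^174 mod 257 = 173, then multiply by 76 repeatedly:
  76^174=173  76^175=41  76^176=32  76^177=119  76^178=49
  76^179=126  76^180=67  76^181=209  76^182=207  76^183=55
  76^184=68  76^185=28  76^186=72  76^187=75  76^188=46
  76^189=155  76^190=215  76^191=149  76^192=16  76^193=188
  76^194=153  76^195=63  76^196=162  76^197=233  76^198=232
  76^199=156  76^200=34  76^201=14  76^202=36  76^203=166
  76^204=23  76^205=206  76^206=236
Found 236 at exponent 206.

206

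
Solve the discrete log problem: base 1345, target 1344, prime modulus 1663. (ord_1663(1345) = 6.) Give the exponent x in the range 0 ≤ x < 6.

Successive powers of 1345 modulo 1663:
  1345^0=1  1345^1=1345  1345^2=1344
So 1345^2 ≡ 1344 (mod 1663), giving x = 2.

2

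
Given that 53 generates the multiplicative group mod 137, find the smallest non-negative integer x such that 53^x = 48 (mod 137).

Successive powers of 53 modulo 137:
  53^0=1  53^1=53  53^2=69  53^3=95  53^4=103  53^5=116
  53^6=120  53^7=58  53^8=60  53^9=29  53^10=30  53^11=83
  53^12=15  53^13=110  53^14=76  53^15=55  53^16=38  53^17=96
  53^18=19  53^19=48
So 53^19 ≡ 48 (mod 137), giving x = 19.

19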